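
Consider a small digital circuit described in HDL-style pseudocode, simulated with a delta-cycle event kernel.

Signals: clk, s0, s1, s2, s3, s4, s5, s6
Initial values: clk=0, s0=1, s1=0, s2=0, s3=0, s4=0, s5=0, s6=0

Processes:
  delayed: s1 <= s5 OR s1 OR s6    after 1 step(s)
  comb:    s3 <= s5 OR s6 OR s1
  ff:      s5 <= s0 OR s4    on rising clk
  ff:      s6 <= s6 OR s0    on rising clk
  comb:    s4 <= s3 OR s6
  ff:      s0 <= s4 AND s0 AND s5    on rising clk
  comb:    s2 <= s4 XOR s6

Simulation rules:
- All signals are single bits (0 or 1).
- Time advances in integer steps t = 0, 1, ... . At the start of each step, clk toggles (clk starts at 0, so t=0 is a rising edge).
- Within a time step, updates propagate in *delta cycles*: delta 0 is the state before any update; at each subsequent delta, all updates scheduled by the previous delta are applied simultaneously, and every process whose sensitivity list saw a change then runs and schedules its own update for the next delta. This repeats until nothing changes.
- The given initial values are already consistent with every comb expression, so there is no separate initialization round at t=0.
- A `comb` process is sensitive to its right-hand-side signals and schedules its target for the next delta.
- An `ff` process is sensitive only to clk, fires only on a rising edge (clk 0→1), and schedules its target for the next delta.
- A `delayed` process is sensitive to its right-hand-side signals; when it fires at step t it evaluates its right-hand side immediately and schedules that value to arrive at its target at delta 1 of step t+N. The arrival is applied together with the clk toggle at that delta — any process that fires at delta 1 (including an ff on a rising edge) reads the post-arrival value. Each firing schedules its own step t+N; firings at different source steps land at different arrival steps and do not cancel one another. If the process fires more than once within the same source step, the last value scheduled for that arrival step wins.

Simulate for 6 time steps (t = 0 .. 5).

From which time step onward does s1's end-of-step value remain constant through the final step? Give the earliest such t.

t0.Δ0 s4=0 s1=0 s3=0 s0=1 clk=0 s6=0 s5=0 s2=0
t0.Δ1 s4=0 s1=0 s3=0 s0=1 clk=1 s6=0 s5=0 s2=0
t0.Δ2 s4=0 s1=0 s3=0 s0=0 clk=1 s6=1 s5=1 s2=0
t0.Δ3 s4=1 s1=0 s3=1 s0=0 clk=1 s6=1 s5=1 s2=1
t0.Δ4 s4=1 s1=0 s3=1 s0=0 clk=1 s6=1 s5=1 s2=0
t1.Δ0 s4=1 s1=0 s3=1 s0=0 clk=1 s6=1 s5=1 s2=0
t1.Δ1 s4=1 s1=1 s3=1 s0=0 clk=0 s6=1 s5=1 s2=0
t2.Δ0 s4=1 s1=1 s3=1 s0=0 clk=0 s6=1 s5=1 s2=0
t2.Δ1 s4=1 s1=1 s3=1 s0=0 clk=1 s6=1 s5=1 s2=0
t3.Δ0 s4=1 s1=1 s3=1 s0=0 clk=1 s6=1 s5=1 s2=0
t3.Δ1 s4=1 s1=1 s3=1 s0=0 clk=0 s6=1 s5=1 s2=0
t4.Δ0 s4=1 s1=1 s3=1 s0=0 clk=0 s6=1 s5=1 s2=0
t4.Δ1 s4=1 s1=1 s3=1 s0=0 clk=1 s6=1 s5=1 s2=0
t5.Δ0 s4=1 s1=1 s3=1 s0=0 clk=1 s6=1 s5=1 s2=0
t5.Δ1 s4=1 s1=1 s3=1 s0=0 clk=0 s6=1 s5=1 s2=0

1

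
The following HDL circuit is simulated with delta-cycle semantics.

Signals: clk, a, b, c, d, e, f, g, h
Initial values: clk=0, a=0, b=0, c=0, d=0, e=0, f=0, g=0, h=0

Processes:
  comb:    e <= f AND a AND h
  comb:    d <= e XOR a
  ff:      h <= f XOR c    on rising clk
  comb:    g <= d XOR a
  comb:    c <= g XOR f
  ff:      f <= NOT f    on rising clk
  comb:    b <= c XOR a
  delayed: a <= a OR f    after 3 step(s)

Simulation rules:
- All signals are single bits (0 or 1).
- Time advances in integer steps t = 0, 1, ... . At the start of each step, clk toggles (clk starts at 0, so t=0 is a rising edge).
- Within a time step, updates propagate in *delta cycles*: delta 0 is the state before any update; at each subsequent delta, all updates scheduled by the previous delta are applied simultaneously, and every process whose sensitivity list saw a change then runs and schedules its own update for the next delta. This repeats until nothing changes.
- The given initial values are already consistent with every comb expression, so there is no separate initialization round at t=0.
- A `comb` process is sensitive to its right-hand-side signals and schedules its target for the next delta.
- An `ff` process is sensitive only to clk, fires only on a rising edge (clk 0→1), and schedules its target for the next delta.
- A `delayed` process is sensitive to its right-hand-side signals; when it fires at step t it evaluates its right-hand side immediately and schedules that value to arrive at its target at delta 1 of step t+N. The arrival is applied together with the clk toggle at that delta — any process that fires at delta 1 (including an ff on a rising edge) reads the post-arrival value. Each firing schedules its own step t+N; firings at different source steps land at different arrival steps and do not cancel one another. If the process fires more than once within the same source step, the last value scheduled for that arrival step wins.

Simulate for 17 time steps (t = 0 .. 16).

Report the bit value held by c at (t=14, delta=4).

0

t=0 Δ0: c=0 e=0 d=0 h=0 a=0 clk=0 g=0 f=0 b=0
  Δ1: clk:0→1
  Δ2: f:0→1
  Δ3: c:0→1
  Δ4: b:0→1
  (4Δ to stable)
t=1 Δ0: c=1 e=0 d=0 h=0 a=0 clk=1 g=0 f=1 b=1
  Δ1: clk:1→0
  (1Δ to stable)
t=2 Δ0: c=1 e=0 d=0 h=0 a=0 clk=0 g=0 f=1 b=1
  Δ1: clk:0→1
  Δ2: f:1→0
  Δ3: c:1→0
  Δ4: b:1→0
  (4Δ to stable)
t=3 Δ0: c=0 e=0 d=0 h=0 a=0 clk=1 g=0 f=0 b=0
  Δ1: a:0→1, clk:1→0
  Δ2: d:0→1, g:0→1, b:0→1
  Δ3: c:0→1, g:1→0
  Δ4: c:1→0, b:1→0
  Δ5: b:0→1
  (5Δ to stable)
t=4 Δ0: c=0 e=0 d=1 h=0 a=1 clk=0 g=0 f=0 b=1
  Δ1: clk:0→1
  Δ2: f:0→1
  Δ3: c:0→1
  Δ4: b:1→0
  (4Δ to stable)
t=5 Δ0: c=1 e=0 d=1 h=0 a=1 clk=1 g=0 f=1 b=0
  Δ1: a:1→0, clk:1→0
  Δ2: d:1→0, g:0→1, b:0→1
  Δ3: c:1→0, g:1→0
  Δ4: c:0→1, b:1→0
  Δ5: b:0→1
  (5Δ to stable)
t=6 Δ0: c=1 e=0 d=0 h=0 a=0 clk=0 g=0 f=1 b=1
  Δ1: a:0→1, clk:0→1
  Δ2: d:0→1, g:0→1, f:1→0, b:1→0
  Δ3: g:1→0
  Δ4: c:1→0
  Δ5: b:0→1
  (5Δ to stable)
t=7 Δ0: c=0 e=0 d=1 h=0 a=1 clk=1 g=0 f=0 b=1
  Δ1: clk:1→0
  (1Δ to stable)
t=8 Δ0: c=0 e=0 d=1 h=0 a=1 clk=0 g=0 f=0 b=1
  Δ1: clk:0→1
  Δ2: f:0→1
  Δ3: c:0→1
  Δ4: b:1→0
  (4Δ to stable)
t=9 Δ0: c=1 e=0 d=1 h=0 a=1 clk=1 g=0 f=1 b=0
  Δ1: clk:1→0
  (1Δ to stable)
t=10 Δ0: c=1 e=0 d=1 h=0 a=1 clk=0 g=0 f=1 b=0
  Δ1: clk:0→1
  Δ2: f:1→0
  Δ3: c:1→0
  Δ4: b:0→1
  (4Δ to stable)
t=11 Δ0: c=0 e=0 d=1 h=0 a=1 clk=1 g=0 f=0 b=1
  Δ1: clk:1→0
  (1Δ to stable)
t=12 Δ0: c=0 e=0 d=1 h=0 a=1 clk=0 g=0 f=0 b=1
  Δ1: clk:0→1
  Δ2: f:0→1
  Δ3: c:0→1
  Δ4: b:1→0
  (4Δ to stable)
t=13 Δ0: c=1 e=0 d=1 h=0 a=1 clk=1 g=0 f=1 b=0
  Δ1: clk:1→0
  (1Δ to stable)
t=14 Δ0: c=1 e=0 d=1 h=0 a=1 clk=0 g=0 f=1 b=0
  Δ1: clk:0→1
  Δ2: f:1→0
  Δ3: c:1→0
  Δ4: b:0→1
  (4Δ to stable)
t=15 Δ0: c=0 e=0 d=1 h=0 a=1 clk=1 g=0 f=0 b=1
  Δ1: clk:1→0
  (1Δ to stable)
t=16 Δ0: c=0 e=0 d=1 h=0 a=1 clk=0 g=0 f=0 b=1
  Δ1: clk:0→1
  Δ2: f:0→1
  Δ3: c:0→1
  Δ4: b:1→0
  (4Δ to stable)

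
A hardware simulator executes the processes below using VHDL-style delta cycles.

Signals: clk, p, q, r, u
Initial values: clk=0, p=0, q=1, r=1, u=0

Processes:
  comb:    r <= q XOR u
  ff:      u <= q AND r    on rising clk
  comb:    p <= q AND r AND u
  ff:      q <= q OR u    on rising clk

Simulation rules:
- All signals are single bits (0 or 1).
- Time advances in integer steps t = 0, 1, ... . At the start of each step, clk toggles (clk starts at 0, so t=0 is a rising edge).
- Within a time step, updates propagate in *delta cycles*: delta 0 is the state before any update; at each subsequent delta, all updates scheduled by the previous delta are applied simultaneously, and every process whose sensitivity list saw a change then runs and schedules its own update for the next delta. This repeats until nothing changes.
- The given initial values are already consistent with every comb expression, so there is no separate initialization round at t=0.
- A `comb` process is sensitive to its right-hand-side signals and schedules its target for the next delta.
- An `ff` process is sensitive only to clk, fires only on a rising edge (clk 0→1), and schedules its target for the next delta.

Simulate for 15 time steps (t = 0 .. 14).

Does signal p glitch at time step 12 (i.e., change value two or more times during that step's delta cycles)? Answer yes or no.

t=0 Δ0: clk=0 q=1 u=0 p=0 r=1
  Δ1: clk:0→1
  Δ2: u:0→1
  Δ3: p:0→1, r:1→0
  Δ4: p:1→0
  (4Δ to stable)
t=1 Δ0: clk=1 q=1 u=1 p=0 r=0
  Δ1: clk:1→0
  (1Δ to stable)
t=2 Δ0: clk=0 q=1 u=1 p=0 r=0
  Δ1: clk:0→1
  Δ2: u:1→0
  Δ3: r:0→1
  (3Δ to stable)
t=3 Δ0: clk=1 q=1 u=0 p=0 r=1
  Δ1: clk:1→0
  (1Δ to stable)
t=4 Δ0: clk=0 q=1 u=0 p=0 r=1
  Δ1: clk:0→1
  Δ2: u:0→1
  Δ3: p:0→1, r:1→0
  Δ4: p:1→0
  (4Δ to stable)
t=5 Δ0: clk=1 q=1 u=1 p=0 r=0
  Δ1: clk:1→0
  (1Δ to stable)
t=6 Δ0: clk=0 q=1 u=1 p=0 r=0
  Δ1: clk:0→1
  Δ2: u:1→0
  Δ3: r:0→1
  (3Δ to stable)
t=7 Δ0: clk=1 q=1 u=0 p=0 r=1
  Δ1: clk:1→0
  (1Δ to stable)
t=8 Δ0: clk=0 q=1 u=0 p=0 r=1
  Δ1: clk:0→1
  Δ2: u:0→1
  Δ3: p:0→1, r:1→0
  Δ4: p:1→0
  (4Δ to stable)
t=9 Δ0: clk=1 q=1 u=1 p=0 r=0
  Δ1: clk:1→0
  (1Δ to stable)
t=10 Δ0: clk=0 q=1 u=1 p=0 r=0
  Δ1: clk:0→1
  Δ2: u:1→0
  Δ3: r:0→1
  (3Δ to stable)
t=11 Δ0: clk=1 q=1 u=0 p=0 r=1
  Δ1: clk:1→0
  (1Δ to stable)
t=12 Δ0: clk=0 q=1 u=0 p=0 r=1
  Δ1: clk:0→1
  Δ2: u:0→1
  Δ3: p:0→1, r:1→0
  Δ4: p:1→0
  (4Δ to stable)
t=13 Δ0: clk=1 q=1 u=1 p=0 r=0
  Δ1: clk:1→0
  (1Δ to stable)
t=14 Δ0: clk=0 q=1 u=1 p=0 r=0
  Δ1: clk:0→1
  Δ2: u:1→0
  Δ3: r:0→1
  (3Δ to stable)

yes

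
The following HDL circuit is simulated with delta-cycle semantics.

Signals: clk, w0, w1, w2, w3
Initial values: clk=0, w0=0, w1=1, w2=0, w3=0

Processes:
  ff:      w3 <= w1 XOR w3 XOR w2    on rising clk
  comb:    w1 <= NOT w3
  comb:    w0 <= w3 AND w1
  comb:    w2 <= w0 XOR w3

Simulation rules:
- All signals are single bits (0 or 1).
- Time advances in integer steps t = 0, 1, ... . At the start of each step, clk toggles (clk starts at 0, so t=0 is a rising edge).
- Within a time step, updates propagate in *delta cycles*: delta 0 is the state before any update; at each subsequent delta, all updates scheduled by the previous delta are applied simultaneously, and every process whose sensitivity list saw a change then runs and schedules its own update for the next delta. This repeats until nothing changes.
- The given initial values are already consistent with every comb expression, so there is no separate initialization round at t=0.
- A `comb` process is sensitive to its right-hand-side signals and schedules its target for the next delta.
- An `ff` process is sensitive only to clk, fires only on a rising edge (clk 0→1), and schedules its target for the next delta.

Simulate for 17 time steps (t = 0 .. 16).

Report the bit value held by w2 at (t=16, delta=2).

0

[bits: w0,clk,w1,w3,w2]
t=0: Δ0=00100 Δ1=01100 Δ2=01110 Δ3=11011 Δ4=01010 Δ5=01011 | 5Δ
t=1: Δ0=01011 Δ1=00011 | 1Δ
t=2: Δ0=00011 Δ1=01011 Δ2=01001 Δ3=01100 | 3Δ
t=3: Δ0=01100 Δ1=00100 | 1Δ
t=4: Δ0=00100 Δ1=01100 Δ2=01110 Δ3=11011 Δ4=01010 Δ5=01011 | 5Δ
t=5: Δ0=01011 Δ1=00011 | 1Δ
t=6: Δ0=00011 Δ1=01011 Δ2=01001 Δ3=01100 | 3Δ
t=7: Δ0=01100 Δ1=00100 | 1Δ
t=8: Δ0=00100 Δ1=01100 Δ2=01110 Δ3=11011 Δ4=01010 Δ5=01011 | 5Δ
t=9: Δ0=01011 Δ1=00011 | 1Δ
t=10: Δ0=00011 Δ1=01011 Δ2=01001 Δ3=01100 | 3Δ
t=11: Δ0=01100 Δ1=00100 | 1Δ
t=12: Δ0=00100 Δ1=01100 Δ2=01110 Δ3=11011 Δ4=01010 Δ5=01011 | 5Δ
t=13: Δ0=01011 Δ1=00011 | 1Δ
t=14: Δ0=00011 Δ1=01011 Δ2=01001 Δ3=01100 | 3Δ
t=15: Δ0=01100 Δ1=00100 | 1Δ
t=16: Δ0=00100 Δ1=01100 Δ2=01110 Δ3=11011 Δ4=01010 Δ5=01011 | 5Δ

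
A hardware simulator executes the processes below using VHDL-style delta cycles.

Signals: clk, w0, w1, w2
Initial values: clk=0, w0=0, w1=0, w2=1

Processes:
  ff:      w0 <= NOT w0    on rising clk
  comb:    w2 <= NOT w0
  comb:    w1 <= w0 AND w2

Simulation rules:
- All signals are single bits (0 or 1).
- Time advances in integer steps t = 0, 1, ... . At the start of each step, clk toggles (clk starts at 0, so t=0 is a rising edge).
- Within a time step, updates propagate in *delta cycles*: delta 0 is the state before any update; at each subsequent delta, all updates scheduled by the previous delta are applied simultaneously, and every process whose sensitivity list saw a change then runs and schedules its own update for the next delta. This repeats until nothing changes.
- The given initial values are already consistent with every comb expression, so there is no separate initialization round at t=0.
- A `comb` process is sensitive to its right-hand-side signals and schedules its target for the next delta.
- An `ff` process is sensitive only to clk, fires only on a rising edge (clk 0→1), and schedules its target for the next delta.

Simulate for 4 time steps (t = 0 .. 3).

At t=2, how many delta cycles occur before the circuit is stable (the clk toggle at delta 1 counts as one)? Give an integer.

t0.Δ0 w0=0 clk=0 w1=0 w2=1
t0.Δ1 w0=0 clk=1 w1=0 w2=1
t0.Δ2 w0=1 clk=1 w1=0 w2=1
t0.Δ3 w0=1 clk=1 w1=1 w2=0
t0.Δ4 w0=1 clk=1 w1=0 w2=0
t1.Δ0 w0=1 clk=1 w1=0 w2=0
t1.Δ1 w0=1 clk=0 w1=0 w2=0
t2.Δ0 w0=1 clk=0 w1=0 w2=0
t2.Δ1 w0=1 clk=1 w1=0 w2=0
t2.Δ2 w0=0 clk=1 w1=0 w2=0
t2.Δ3 w0=0 clk=1 w1=0 w2=1
t3.Δ0 w0=0 clk=1 w1=0 w2=1
t3.Δ1 w0=0 clk=0 w1=0 w2=1

3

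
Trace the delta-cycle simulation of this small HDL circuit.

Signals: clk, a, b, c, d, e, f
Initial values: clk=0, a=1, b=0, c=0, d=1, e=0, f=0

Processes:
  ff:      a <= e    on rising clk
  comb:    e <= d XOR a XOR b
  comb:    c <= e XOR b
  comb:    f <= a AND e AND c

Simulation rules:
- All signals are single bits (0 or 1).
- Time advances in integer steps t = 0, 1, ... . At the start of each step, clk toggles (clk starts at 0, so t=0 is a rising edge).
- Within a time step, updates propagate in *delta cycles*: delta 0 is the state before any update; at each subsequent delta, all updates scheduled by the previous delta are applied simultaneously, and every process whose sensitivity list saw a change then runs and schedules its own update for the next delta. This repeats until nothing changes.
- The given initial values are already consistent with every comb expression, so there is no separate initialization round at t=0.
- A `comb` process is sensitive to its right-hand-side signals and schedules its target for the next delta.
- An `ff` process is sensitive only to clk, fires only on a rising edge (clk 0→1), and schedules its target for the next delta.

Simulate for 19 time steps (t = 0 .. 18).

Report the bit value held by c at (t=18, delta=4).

[bits: b,e,f,d,c,clk,a]
t=0: Δ0=0001001 Δ1=0001011 Δ2=0001010 Δ3=0101010 Δ4=0101110 | 4Δ
t=1: Δ0=0101110 Δ1=0101100 | 1Δ
t=2: Δ0=0101100 Δ1=0101110 Δ2=0101111 Δ3=0011111 Δ4=0001011 | 4Δ
t=3: Δ0=0001011 Δ1=0001001 | 1Δ
t=4: Δ0=0001001 Δ1=0001011 Δ2=0001010 Δ3=0101010 Δ4=0101110 | 4Δ
t=5: Δ0=0101110 Δ1=0101100 | 1Δ
t=6: Δ0=0101100 Δ1=0101110 Δ2=0101111 Δ3=0011111 Δ4=0001011 | 4Δ
t=7: Δ0=0001011 Δ1=0001001 | 1Δ
t=8: Δ0=0001001 Δ1=0001011 Δ2=0001010 Δ3=0101010 Δ4=0101110 | 4Δ
t=9: Δ0=0101110 Δ1=0101100 | 1Δ
t=10: Δ0=0101100 Δ1=0101110 Δ2=0101111 Δ3=0011111 Δ4=0001011 | 4Δ
t=11: Δ0=0001011 Δ1=0001001 | 1Δ
t=12: Δ0=0001001 Δ1=0001011 Δ2=0001010 Δ3=0101010 Δ4=0101110 | 4Δ
t=13: Δ0=0101110 Δ1=0101100 | 1Δ
t=14: Δ0=0101100 Δ1=0101110 Δ2=0101111 Δ3=0011111 Δ4=0001011 | 4Δ
t=15: Δ0=0001011 Δ1=0001001 | 1Δ
t=16: Δ0=0001001 Δ1=0001011 Δ2=0001010 Δ3=0101010 Δ4=0101110 | 4Δ
t=17: Δ0=0101110 Δ1=0101100 | 1Δ
t=18: Δ0=0101100 Δ1=0101110 Δ2=0101111 Δ3=0011111 Δ4=0001011 | 4Δ

0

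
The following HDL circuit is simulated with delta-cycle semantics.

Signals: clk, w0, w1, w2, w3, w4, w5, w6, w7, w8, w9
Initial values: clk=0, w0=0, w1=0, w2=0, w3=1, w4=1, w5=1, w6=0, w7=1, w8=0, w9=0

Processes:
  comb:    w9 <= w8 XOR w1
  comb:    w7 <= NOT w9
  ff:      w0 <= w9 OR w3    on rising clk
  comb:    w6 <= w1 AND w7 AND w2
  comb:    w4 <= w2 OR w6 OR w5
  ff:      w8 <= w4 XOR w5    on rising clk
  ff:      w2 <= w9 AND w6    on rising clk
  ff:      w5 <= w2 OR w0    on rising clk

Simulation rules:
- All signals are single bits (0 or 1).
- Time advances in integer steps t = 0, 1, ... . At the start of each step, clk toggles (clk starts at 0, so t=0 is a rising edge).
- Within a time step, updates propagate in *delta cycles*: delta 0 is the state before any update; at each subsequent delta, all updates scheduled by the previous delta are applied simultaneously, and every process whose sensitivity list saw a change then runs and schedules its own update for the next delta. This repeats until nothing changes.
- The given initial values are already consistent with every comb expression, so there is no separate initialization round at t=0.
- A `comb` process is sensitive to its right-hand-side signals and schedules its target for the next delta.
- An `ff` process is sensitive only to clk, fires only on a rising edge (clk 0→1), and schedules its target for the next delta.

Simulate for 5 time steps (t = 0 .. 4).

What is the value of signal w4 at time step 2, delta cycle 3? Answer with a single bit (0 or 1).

1

[bits: w7,w0,clk,w5,w1,w4,w8,w6,w9,w3,w2]
t=0: Δ0=10010100010 Δ1=10110100010 Δ2=11100100010 Δ3=11100000010 | 3Δ
t=1: Δ0=11100000010 Δ1=11000000010 | 1Δ
t=2: Δ0=11000000010 Δ1=11100000010 Δ2=11110000010 Δ3=11110100010 | 3Δ
t=3: Δ0=11110100010 Δ1=11010100010 | 1Δ
t=4: Δ0=11010100010 Δ1=11110100010 | 1Δ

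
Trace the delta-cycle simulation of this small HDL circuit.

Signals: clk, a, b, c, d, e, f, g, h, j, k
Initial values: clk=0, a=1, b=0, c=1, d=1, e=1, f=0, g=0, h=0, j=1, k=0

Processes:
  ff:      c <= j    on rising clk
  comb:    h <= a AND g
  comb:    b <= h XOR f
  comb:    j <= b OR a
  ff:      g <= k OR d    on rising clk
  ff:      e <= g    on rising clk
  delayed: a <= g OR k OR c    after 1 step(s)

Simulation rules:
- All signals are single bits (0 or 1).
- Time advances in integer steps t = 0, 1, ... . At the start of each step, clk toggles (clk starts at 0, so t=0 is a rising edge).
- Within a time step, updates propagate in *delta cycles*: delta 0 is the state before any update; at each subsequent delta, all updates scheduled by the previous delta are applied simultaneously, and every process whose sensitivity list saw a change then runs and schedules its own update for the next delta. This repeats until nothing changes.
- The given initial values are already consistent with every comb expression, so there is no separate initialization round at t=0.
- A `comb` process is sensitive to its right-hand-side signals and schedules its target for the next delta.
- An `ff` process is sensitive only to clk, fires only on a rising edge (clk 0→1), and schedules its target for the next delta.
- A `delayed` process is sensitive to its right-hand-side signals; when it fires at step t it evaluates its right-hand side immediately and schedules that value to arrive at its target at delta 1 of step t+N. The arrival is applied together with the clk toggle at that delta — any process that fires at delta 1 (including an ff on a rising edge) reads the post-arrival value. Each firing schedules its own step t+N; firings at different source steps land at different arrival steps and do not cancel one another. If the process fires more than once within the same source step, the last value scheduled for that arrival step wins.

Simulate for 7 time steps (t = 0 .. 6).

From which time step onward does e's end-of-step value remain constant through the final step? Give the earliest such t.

2

t0.Δ0 k=0 c=1 d=1 f=0 a=1 h=0 b=0 clk=0 e=1 g=0 j=1
t0.Δ1 k=0 c=1 d=1 f=0 a=1 h=0 b=0 clk=1 e=1 g=0 j=1
t0.Δ2 k=0 c=1 d=1 f=0 a=1 h=0 b=0 clk=1 e=0 g=1 j=1
t0.Δ3 k=0 c=1 d=1 f=0 a=1 h=1 b=0 clk=1 e=0 g=1 j=1
t0.Δ4 k=0 c=1 d=1 f=0 a=1 h=1 b=1 clk=1 e=0 g=1 j=1
t1.Δ0 k=0 c=1 d=1 f=0 a=1 h=1 b=1 clk=1 e=0 g=1 j=1
t1.Δ1 k=0 c=1 d=1 f=0 a=1 h=1 b=1 clk=0 e=0 g=1 j=1
t2.Δ0 k=0 c=1 d=1 f=0 a=1 h=1 b=1 clk=0 e=0 g=1 j=1
t2.Δ1 k=0 c=1 d=1 f=0 a=1 h=1 b=1 clk=1 e=0 g=1 j=1
t2.Δ2 k=0 c=1 d=1 f=0 a=1 h=1 b=1 clk=1 e=1 g=1 j=1
t3.Δ0 k=0 c=1 d=1 f=0 a=1 h=1 b=1 clk=1 e=1 g=1 j=1
t3.Δ1 k=0 c=1 d=1 f=0 a=1 h=1 b=1 clk=0 e=1 g=1 j=1
t4.Δ0 k=0 c=1 d=1 f=0 a=1 h=1 b=1 clk=0 e=1 g=1 j=1
t4.Δ1 k=0 c=1 d=1 f=0 a=1 h=1 b=1 clk=1 e=1 g=1 j=1
t5.Δ0 k=0 c=1 d=1 f=0 a=1 h=1 b=1 clk=1 e=1 g=1 j=1
t5.Δ1 k=0 c=1 d=1 f=0 a=1 h=1 b=1 clk=0 e=1 g=1 j=1
t6.Δ0 k=0 c=1 d=1 f=0 a=1 h=1 b=1 clk=0 e=1 g=1 j=1
t6.Δ1 k=0 c=1 d=1 f=0 a=1 h=1 b=1 clk=1 e=1 g=1 j=1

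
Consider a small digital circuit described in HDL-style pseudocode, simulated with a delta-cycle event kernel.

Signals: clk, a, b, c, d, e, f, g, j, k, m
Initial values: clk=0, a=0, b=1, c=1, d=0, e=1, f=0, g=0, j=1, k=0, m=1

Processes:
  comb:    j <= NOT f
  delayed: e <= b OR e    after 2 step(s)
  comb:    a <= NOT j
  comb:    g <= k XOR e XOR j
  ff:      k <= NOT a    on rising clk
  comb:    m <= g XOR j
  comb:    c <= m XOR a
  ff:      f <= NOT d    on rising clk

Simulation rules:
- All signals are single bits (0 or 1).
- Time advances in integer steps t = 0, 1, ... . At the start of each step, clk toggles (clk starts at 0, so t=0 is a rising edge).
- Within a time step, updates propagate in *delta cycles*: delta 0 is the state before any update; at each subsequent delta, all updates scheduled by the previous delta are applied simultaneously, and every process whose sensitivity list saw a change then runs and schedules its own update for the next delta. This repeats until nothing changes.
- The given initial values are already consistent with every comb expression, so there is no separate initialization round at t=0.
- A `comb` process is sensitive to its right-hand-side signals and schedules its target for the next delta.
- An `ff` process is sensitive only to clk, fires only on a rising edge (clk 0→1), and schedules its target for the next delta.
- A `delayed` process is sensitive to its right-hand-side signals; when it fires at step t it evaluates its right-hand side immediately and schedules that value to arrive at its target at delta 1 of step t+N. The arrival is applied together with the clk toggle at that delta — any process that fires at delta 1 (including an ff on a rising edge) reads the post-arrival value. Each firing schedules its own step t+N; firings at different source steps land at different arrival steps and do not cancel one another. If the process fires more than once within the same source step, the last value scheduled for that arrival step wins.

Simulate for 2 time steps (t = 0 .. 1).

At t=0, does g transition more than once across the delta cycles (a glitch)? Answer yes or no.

yes

t0.Δ0 clk=0 a=0 k=0 e=1 d=0 m=1 b=1 j=1 c=1 g=0 f=0
t0.Δ1 clk=1 a=0 k=0 e=1 d=0 m=1 b=1 j=1 c=1 g=0 f=0
t0.Δ2 clk=1 a=0 k=1 e=1 d=0 m=1 b=1 j=1 c=1 g=0 f=1
t0.Δ3 clk=1 a=0 k=1 e=1 d=0 m=1 b=1 j=0 c=1 g=1 f=1
t0.Δ4 clk=1 a=1 k=1 e=1 d=0 m=1 b=1 j=0 c=1 g=0 f=1
t0.Δ5 clk=1 a=1 k=1 e=1 d=0 m=0 b=1 j=0 c=0 g=0 f=1
t0.Δ6 clk=1 a=1 k=1 e=1 d=0 m=0 b=1 j=0 c=1 g=0 f=1
t1.Δ0 clk=1 a=1 k=1 e=1 d=0 m=0 b=1 j=0 c=1 g=0 f=1
t1.Δ1 clk=0 a=1 k=1 e=1 d=0 m=0 b=1 j=0 c=1 g=0 f=1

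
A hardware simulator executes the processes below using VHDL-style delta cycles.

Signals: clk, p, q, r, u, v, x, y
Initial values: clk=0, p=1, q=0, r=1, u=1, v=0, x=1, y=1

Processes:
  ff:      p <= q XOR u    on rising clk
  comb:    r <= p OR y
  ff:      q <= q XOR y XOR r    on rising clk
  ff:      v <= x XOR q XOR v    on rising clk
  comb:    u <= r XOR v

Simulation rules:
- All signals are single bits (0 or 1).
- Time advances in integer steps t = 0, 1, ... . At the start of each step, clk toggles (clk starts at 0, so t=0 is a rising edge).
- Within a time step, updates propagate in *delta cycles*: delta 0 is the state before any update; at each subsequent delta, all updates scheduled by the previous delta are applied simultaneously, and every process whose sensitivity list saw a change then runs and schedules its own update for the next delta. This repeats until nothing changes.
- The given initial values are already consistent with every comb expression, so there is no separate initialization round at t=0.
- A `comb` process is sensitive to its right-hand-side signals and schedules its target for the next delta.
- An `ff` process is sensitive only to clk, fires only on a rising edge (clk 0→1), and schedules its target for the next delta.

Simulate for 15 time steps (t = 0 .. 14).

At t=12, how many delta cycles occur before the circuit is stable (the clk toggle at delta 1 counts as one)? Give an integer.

t0.Δ0 p=1 clk=0 q=0 r=1 y=1 v=0 x=1 u=1
t0.Δ1 p=1 clk=1 q=0 r=1 y=1 v=0 x=1 u=1
t0.Δ2 p=1 clk=1 q=0 r=1 y=1 v=1 x=1 u=1
t0.Δ3 p=1 clk=1 q=0 r=1 y=1 v=1 x=1 u=0
t1.Δ0 p=1 clk=1 q=0 r=1 y=1 v=1 x=1 u=0
t1.Δ1 p=1 clk=0 q=0 r=1 y=1 v=1 x=1 u=0
t2.Δ0 p=1 clk=0 q=0 r=1 y=1 v=1 x=1 u=0
t2.Δ1 p=1 clk=1 q=0 r=1 y=1 v=1 x=1 u=0
t2.Δ2 p=0 clk=1 q=0 r=1 y=1 v=0 x=1 u=0
t2.Δ3 p=0 clk=1 q=0 r=1 y=1 v=0 x=1 u=1
t3.Δ0 p=0 clk=1 q=0 r=1 y=1 v=0 x=1 u=1
t3.Δ1 p=0 clk=0 q=0 r=1 y=1 v=0 x=1 u=1
t4.Δ0 p=0 clk=0 q=0 r=1 y=1 v=0 x=1 u=1
t4.Δ1 p=0 clk=1 q=0 r=1 y=1 v=0 x=1 u=1
t4.Δ2 p=1 clk=1 q=0 r=1 y=1 v=1 x=1 u=1
t4.Δ3 p=1 clk=1 q=0 r=1 y=1 v=1 x=1 u=0
t5.Δ0 p=1 clk=1 q=0 r=1 y=1 v=1 x=1 u=0
t5.Δ1 p=1 clk=0 q=0 r=1 y=1 v=1 x=1 u=0
t6.Δ0 p=1 clk=0 q=0 r=1 y=1 v=1 x=1 u=0
t6.Δ1 p=1 clk=1 q=0 r=1 y=1 v=1 x=1 u=0
t6.Δ2 p=0 clk=1 q=0 r=1 y=1 v=0 x=1 u=0
t6.Δ3 p=0 clk=1 q=0 r=1 y=1 v=0 x=1 u=1
t7.Δ0 p=0 clk=1 q=0 r=1 y=1 v=0 x=1 u=1
t7.Δ1 p=0 clk=0 q=0 r=1 y=1 v=0 x=1 u=1
t8.Δ0 p=0 clk=0 q=0 r=1 y=1 v=0 x=1 u=1
t8.Δ1 p=0 clk=1 q=0 r=1 y=1 v=0 x=1 u=1
t8.Δ2 p=1 clk=1 q=0 r=1 y=1 v=1 x=1 u=1
t8.Δ3 p=1 clk=1 q=0 r=1 y=1 v=1 x=1 u=0
t9.Δ0 p=1 clk=1 q=0 r=1 y=1 v=1 x=1 u=0
t9.Δ1 p=1 clk=0 q=0 r=1 y=1 v=1 x=1 u=0
t10.Δ0 p=1 clk=0 q=0 r=1 y=1 v=1 x=1 u=0
t10.Δ1 p=1 clk=1 q=0 r=1 y=1 v=1 x=1 u=0
t10.Δ2 p=0 clk=1 q=0 r=1 y=1 v=0 x=1 u=0
t10.Δ3 p=0 clk=1 q=0 r=1 y=1 v=0 x=1 u=1
t11.Δ0 p=0 clk=1 q=0 r=1 y=1 v=0 x=1 u=1
t11.Δ1 p=0 clk=0 q=0 r=1 y=1 v=0 x=1 u=1
t12.Δ0 p=0 clk=0 q=0 r=1 y=1 v=0 x=1 u=1
t12.Δ1 p=0 clk=1 q=0 r=1 y=1 v=0 x=1 u=1
t12.Δ2 p=1 clk=1 q=0 r=1 y=1 v=1 x=1 u=1
t12.Δ3 p=1 clk=1 q=0 r=1 y=1 v=1 x=1 u=0
t13.Δ0 p=1 clk=1 q=0 r=1 y=1 v=1 x=1 u=0
t13.Δ1 p=1 clk=0 q=0 r=1 y=1 v=1 x=1 u=0
t14.Δ0 p=1 clk=0 q=0 r=1 y=1 v=1 x=1 u=0
t14.Δ1 p=1 clk=1 q=0 r=1 y=1 v=1 x=1 u=0
t14.Δ2 p=0 clk=1 q=0 r=1 y=1 v=0 x=1 u=0
t14.Δ3 p=0 clk=1 q=0 r=1 y=1 v=0 x=1 u=1

3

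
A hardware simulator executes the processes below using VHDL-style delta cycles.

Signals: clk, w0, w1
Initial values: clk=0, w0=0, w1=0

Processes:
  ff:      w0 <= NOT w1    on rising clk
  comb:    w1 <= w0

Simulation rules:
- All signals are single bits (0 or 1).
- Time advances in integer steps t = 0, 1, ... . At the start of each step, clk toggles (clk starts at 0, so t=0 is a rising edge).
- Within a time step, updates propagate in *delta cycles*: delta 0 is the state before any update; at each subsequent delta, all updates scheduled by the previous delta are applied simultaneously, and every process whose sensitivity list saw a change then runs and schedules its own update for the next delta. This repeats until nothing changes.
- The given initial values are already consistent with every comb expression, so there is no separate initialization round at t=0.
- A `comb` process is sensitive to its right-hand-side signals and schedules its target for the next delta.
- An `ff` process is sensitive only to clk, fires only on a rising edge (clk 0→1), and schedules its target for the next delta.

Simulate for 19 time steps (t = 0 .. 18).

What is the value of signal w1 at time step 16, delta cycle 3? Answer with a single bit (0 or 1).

t=0 Δ0: clk=0 w0=0 w1=0
  Δ1: clk:0→1
  Δ2: w0:0→1
  Δ3: w1:0→1
  (3Δ to stable)
t=1 Δ0: clk=1 w0=1 w1=1
  Δ1: clk:1→0
  (1Δ to stable)
t=2 Δ0: clk=0 w0=1 w1=1
  Δ1: clk:0→1
  Δ2: w0:1→0
  Δ3: w1:1→0
  (3Δ to stable)
t=3 Δ0: clk=1 w0=0 w1=0
  Δ1: clk:1→0
  (1Δ to stable)
t=4 Δ0: clk=0 w0=0 w1=0
  Δ1: clk:0→1
  Δ2: w0:0→1
  Δ3: w1:0→1
  (3Δ to stable)
t=5 Δ0: clk=1 w0=1 w1=1
  Δ1: clk:1→0
  (1Δ to stable)
t=6 Δ0: clk=0 w0=1 w1=1
  Δ1: clk:0→1
  Δ2: w0:1→0
  Δ3: w1:1→0
  (3Δ to stable)
t=7 Δ0: clk=1 w0=0 w1=0
  Δ1: clk:1→0
  (1Δ to stable)
t=8 Δ0: clk=0 w0=0 w1=0
  Δ1: clk:0→1
  Δ2: w0:0→1
  Δ3: w1:0→1
  (3Δ to stable)
t=9 Δ0: clk=1 w0=1 w1=1
  Δ1: clk:1→0
  (1Δ to stable)
t=10 Δ0: clk=0 w0=1 w1=1
  Δ1: clk:0→1
  Δ2: w0:1→0
  Δ3: w1:1→0
  (3Δ to stable)
t=11 Δ0: clk=1 w0=0 w1=0
  Δ1: clk:1→0
  (1Δ to stable)
t=12 Δ0: clk=0 w0=0 w1=0
  Δ1: clk:0→1
  Δ2: w0:0→1
  Δ3: w1:0→1
  (3Δ to stable)
t=13 Δ0: clk=1 w0=1 w1=1
  Δ1: clk:1→0
  (1Δ to stable)
t=14 Δ0: clk=0 w0=1 w1=1
  Δ1: clk:0→1
  Δ2: w0:1→0
  Δ3: w1:1→0
  (3Δ to stable)
t=15 Δ0: clk=1 w0=0 w1=0
  Δ1: clk:1→0
  (1Δ to stable)
t=16 Δ0: clk=0 w0=0 w1=0
  Δ1: clk:0→1
  Δ2: w0:0→1
  Δ3: w1:0→1
  (3Δ to stable)
t=17 Δ0: clk=1 w0=1 w1=1
  Δ1: clk:1→0
  (1Δ to stable)
t=18 Δ0: clk=0 w0=1 w1=1
  Δ1: clk:0→1
  Δ2: w0:1→0
  Δ3: w1:1→0
  (3Δ to stable)

1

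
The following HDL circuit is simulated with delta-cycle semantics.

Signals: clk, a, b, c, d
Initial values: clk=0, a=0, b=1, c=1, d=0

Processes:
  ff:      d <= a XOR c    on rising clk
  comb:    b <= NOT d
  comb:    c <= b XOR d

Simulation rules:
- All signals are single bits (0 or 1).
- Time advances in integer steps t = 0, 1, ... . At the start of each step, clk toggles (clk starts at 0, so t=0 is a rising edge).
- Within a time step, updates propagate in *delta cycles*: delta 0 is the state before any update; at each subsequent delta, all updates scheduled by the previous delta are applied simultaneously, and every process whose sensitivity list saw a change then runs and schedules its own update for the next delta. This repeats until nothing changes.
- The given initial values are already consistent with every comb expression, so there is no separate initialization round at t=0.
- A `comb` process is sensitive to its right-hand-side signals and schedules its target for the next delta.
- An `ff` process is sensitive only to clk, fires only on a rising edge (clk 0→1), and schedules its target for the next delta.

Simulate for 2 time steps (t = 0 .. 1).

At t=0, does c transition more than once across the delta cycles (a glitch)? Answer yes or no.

[bits: b,d,clk,a,c]
t=0: Δ0=10001 Δ1=10101 Δ2=11101 Δ3=01100 Δ4=01101 | 4Δ
t=1: Δ0=01101 Δ1=01001 | 1Δ

yes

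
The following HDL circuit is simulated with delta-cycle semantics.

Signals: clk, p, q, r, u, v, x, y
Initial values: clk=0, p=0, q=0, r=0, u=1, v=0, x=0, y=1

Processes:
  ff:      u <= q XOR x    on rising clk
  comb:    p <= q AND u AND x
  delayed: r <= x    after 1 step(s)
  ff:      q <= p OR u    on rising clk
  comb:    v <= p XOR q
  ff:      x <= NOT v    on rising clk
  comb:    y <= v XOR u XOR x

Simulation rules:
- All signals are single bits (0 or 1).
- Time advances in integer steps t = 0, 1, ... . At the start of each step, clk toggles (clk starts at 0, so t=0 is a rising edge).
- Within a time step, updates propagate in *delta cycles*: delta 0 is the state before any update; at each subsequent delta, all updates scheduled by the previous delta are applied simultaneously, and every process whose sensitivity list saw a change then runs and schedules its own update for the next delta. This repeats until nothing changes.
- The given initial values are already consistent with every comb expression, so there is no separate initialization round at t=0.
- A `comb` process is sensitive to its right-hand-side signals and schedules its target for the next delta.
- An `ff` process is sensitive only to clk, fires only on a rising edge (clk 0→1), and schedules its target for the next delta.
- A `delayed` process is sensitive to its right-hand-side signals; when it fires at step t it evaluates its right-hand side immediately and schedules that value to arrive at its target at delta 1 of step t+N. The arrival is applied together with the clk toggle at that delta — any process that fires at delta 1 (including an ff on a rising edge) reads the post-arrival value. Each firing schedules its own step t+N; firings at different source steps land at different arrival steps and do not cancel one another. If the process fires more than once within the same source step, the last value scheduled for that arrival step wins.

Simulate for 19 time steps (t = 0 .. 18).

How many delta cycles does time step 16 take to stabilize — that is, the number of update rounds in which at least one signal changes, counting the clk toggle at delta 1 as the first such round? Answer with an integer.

t=0 Δ0: x=0 u=1 r=0 clk=0 y=1 p=0 v=0 q=0
  Δ1: clk:0→1
  Δ2: x:0→1, u:1→0, q:0→1
  Δ3: v:0→1
  Δ4: y:1→0
  (4Δ to stable)
t=1 Δ0: x=1 u=0 r=0 clk=1 y=0 p=0 v=1 q=1
  Δ1: r:0→1, clk:1→0
  (1Δ to stable)
t=2 Δ0: x=1 u=0 r=1 clk=0 y=0 p=0 v=1 q=1
  Δ1: clk:0→1
  Δ2: x:1→0, q:1→0
  Δ3: y:0→1, v:1→0
  Δ4: y:1→0
  (4Δ to stable)
t=3 Δ0: x=0 u=0 r=1 clk=1 y=0 p=0 v=0 q=0
  Δ1: r:1→0, clk:1→0
  (1Δ to stable)
t=4 Δ0: x=0 u=0 r=0 clk=0 y=0 p=0 v=0 q=0
  Δ1: clk:0→1
  Δ2: x:0→1
  Δ3: y:0→1
  (3Δ to stable)
t=5 Δ0: x=1 u=0 r=0 clk=1 y=1 p=0 v=0 q=0
  Δ1: r:0→1, clk:1→0
  (1Δ to stable)
t=6 Δ0: x=1 u=0 r=1 clk=0 y=1 p=0 v=0 q=0
  Δ1: clk:0→1
  Δ2: u:0→1
  Δ3: y:1→0
  (3Δ to stable)
t=7 Δ0: x=1 u=1 r=1 clk=1 y=0 p=0 v=0 q=0
  Δ1: clk:1→0
  (1Δ to stable)
t=8 Δ0: x=1 u=1 r=1 clk=0 y=0 p=0 v=0 q=0
  Δ1: clk:0→1
  Δ2: q:0→1
  Δ3: p:0→1, v:0→1
  Δ4: y:0→1, v:1→0
  Δ5: y:1→0
  (5Δ to stable)
t=9 Δ0: x=1 u=1 r=1 clk=1 y=0 p=1 v=0 q=1
  Δ1: clk:1→0
  (1Δ to stable)
t=10 Δ0: x=1 u=1 r=1 clk=0 y=0 p=1 v=0 q=1
  Δ1: clk:0→1
  Δ2: u:1→0
  Δ3: y:0→1, p:1→0
  Δ4: v:0→1
  Δ5: y:1→0
  (5Δ to stable)
t=11 Δ0: x=1 u=0 r=1 clk=1 y=0 p=0 v=1 q=1
  Δ1: clk:1→0
  (1Δ to stable)
t=12 Δ0: x=1 u=0 r=1 clk=0 y=0 p=0 v=1 q=1
  Δ1: clk:0→1
  Δ2: x:1→0, q:1→0
  Δ3: y:0→1, v:1→0
  Δ4: y:1→0
  (4Δ to stable)
t=13 Δ0: x=0 u=0 r=1 clk=1 y=0 p=0 v=0 q=0
  Δ1: r:1→0, clk:1→0
  (1Δ to stable)
t=14 Δ0: x=0 u=0 r=0 clk=0 y=0 p=0 v=0 q=0
  Δ1: clk:0→1
  Δ2: x:0→1
  Δ3: y:0→1
  (3Δ to stable)
t=15 Δ0: x=1 u=0 r=0 clk=1 y=1 p=0 v=0 q=0
  Δ1: r:0→1, clk:1→0
  (1Δ to stable)
t=16 Δ0: x=1 u=0 r=1 clk=0 y=1 p=0 v=0 q=0
  Δ1: clk:0→1
  Δ2: u:0→1
  Δ3: y:1→0
  (3Δ to stable)
t=17 Δ0: x=1 u=1 r=1 clk=1 y=0 p=0 v=0 q=0
  Δ1: clk:1→0
  (1Δ to stable)
t=18 Δ0: x=1 u=1 r=1 clk=0 y=0 p=0 v=0 q=0
  Δ1: clk:0→1
  Δ2: q:0→1
  Δ3: p:0→1, v:0→1
  Δ4: y:0→1, v:1→0
  Δ5: y:1→0
  (5Δ to stable)

3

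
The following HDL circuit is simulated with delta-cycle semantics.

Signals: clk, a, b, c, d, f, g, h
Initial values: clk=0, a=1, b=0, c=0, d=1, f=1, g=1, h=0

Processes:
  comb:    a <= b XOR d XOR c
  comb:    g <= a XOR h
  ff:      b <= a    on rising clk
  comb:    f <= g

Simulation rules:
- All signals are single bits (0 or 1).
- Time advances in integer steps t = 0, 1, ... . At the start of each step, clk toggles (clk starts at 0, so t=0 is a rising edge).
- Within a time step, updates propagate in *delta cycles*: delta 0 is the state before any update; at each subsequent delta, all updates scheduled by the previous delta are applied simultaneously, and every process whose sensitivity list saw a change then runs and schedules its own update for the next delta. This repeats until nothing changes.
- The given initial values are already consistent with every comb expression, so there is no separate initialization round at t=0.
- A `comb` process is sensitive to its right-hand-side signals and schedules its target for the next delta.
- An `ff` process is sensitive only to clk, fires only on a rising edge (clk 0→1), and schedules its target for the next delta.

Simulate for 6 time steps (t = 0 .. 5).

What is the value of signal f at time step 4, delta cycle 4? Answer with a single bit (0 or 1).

1

[bits: clk,f,b,c,d,g,h,a]
t=0: Δ0=01001101 Δ1=11001101 Δ2=11101101 Δ3=11101100 Δ4=11101000 Δ5=10101000 | 5Δ
t=1: Δ0=10101000 Δ1=00101000 | 1Δ
t=2: Δ0=00101000 Δ1=10101000 Δ2=10001000 Δ3=10001001 Δ4=10001101 Δ5=11001101 | 5Δ
t=3: Δ0=11001101 Δ1=01001101 | 1Δ
t=4: Δ0=01001101 Δ1=11001101 Δ2=11101101 Δ3=11101100 Δ4=11101000 Δ5=10101000 | 5Δ
t=5: Δ0=10101000 Δ1=00101000 | 1Δ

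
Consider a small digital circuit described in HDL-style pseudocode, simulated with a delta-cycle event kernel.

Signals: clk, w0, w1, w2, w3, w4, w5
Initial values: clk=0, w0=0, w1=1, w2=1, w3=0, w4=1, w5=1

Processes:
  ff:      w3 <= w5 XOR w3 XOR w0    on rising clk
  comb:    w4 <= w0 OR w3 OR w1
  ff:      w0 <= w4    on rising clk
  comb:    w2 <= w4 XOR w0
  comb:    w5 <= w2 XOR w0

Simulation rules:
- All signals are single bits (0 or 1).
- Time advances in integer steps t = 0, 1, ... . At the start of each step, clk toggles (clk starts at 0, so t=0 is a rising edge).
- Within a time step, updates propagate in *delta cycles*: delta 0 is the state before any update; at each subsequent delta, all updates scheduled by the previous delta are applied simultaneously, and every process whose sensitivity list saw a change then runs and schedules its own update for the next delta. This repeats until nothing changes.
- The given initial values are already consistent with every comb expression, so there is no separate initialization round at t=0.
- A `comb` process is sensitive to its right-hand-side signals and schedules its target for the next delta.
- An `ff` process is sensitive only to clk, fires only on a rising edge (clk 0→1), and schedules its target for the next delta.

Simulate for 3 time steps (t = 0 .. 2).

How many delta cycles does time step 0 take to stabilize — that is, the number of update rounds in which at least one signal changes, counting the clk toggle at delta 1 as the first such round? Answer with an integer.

[bits: w2,w4,w5,w0,w3,w1,clk]
t=0: Δ0=1110010 Δ1=1110011 Δ2=1111111 Δ3=0101111 Δ4=0111111 | 4Δ
t=1: Δ0=0111111 Δ1=0111110 | 1Δ
t=2: Δ0=0111110 Δ1=0111111 | 1Δ

4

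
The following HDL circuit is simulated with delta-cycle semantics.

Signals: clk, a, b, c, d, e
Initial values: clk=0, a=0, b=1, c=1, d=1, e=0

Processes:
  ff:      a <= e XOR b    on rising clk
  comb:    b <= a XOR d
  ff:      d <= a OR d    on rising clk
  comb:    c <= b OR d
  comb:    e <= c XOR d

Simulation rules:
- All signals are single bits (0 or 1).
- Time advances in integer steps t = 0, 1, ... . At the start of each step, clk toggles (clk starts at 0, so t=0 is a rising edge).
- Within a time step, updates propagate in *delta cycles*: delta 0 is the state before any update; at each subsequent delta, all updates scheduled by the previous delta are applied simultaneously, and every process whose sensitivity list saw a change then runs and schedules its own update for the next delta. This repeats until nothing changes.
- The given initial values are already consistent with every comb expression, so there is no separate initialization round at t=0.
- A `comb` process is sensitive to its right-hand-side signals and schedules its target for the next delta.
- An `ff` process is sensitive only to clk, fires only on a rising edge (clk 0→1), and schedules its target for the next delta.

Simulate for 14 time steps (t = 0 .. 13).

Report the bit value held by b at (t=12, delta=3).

t=0 Δ0: b=1 c=1 e=0 d=1 a=0 clk=0
  Δ1: clk:0→1
  Δ2: a:0→1
  Δ3: b:1→0
  (3Δ to stable)
t=1 Δ0: b=0 c=1 e=0 d=1 a=1 clk=1
  Δ1: clk:1→0
  (1Δ to stable)
t=2 Δ0: b=0 c=1 e=0 d=1 a=1 clk=0
  Δ1: clk:0→1
  Δ2: a:1→0
  Δ3: b:0→1
  (3Δ to stable)
t=3 Δ0: b=1 c=1 e=0 d=1 a=0 clk=1
  Δ1: clk:1→0
  (1Δ to stable)
t=4 Δ0: b=1 c=1 e=0 d=1 a=0 clk=0
  Δ1: clk:0→1
  Δ2: a:0→1
  Δ3: b:1→0
  (3Δ to stable)
t=5 Δ0: b=0 c=1 e=0 d=1 a=1 clk=1
  Δ1: clk:1→0
  (1Δ to stable)
t=6 Δ0: b=0 c=1 e=0 d=1 a=1 clk=0
  Δ1: clk:0→1
  Δ2: a:1→0
  Δ3: b:0→1
  (3Δ to stable)
t=7 Δ0: b=1 c=1 e=0 d=1 a=0 clk=1
  Δ1: clk:1→0
  (1Δ to stable)
t=8 Δ0: b=1 c=1 e=0 d=1 a=0 clk=0
  Δ1: clk:0→1
  Δ2: a:0→1
  Δ3: b:1→0
  (3Δ to stable)
t=9 Δ0: b=0 c=1 e=0 d=1 a=1 clk=1
  Δ1: clk:1→0
  (1Δ to stable)
t=10 Δ0: b=0 c=1 e=0 d=1 a=1 clk=0
  Δ1: clk:0→1
  Δ2: a:1→0
  Δ3: b:0→1
  (3Δ to stable)
t=11 Δ0: b=1 c=1 e=0 d=1 a=0 clk=1
  Δ1: clk:1→0
  (1Δ to stable)
t=12 Δ0: b=1 c=1 e=0 d=1 a=0 clk=0
  Δ1: clk:0→1
  Δ2: a:0→1
  Δ3: b:1→0
  (3Δ to stable)
t=13 Δ0: b=0 c=1 e=0 d=1 a=1 clk=1
  Δ1: clk:1→0
  (1Δ to stable)

0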